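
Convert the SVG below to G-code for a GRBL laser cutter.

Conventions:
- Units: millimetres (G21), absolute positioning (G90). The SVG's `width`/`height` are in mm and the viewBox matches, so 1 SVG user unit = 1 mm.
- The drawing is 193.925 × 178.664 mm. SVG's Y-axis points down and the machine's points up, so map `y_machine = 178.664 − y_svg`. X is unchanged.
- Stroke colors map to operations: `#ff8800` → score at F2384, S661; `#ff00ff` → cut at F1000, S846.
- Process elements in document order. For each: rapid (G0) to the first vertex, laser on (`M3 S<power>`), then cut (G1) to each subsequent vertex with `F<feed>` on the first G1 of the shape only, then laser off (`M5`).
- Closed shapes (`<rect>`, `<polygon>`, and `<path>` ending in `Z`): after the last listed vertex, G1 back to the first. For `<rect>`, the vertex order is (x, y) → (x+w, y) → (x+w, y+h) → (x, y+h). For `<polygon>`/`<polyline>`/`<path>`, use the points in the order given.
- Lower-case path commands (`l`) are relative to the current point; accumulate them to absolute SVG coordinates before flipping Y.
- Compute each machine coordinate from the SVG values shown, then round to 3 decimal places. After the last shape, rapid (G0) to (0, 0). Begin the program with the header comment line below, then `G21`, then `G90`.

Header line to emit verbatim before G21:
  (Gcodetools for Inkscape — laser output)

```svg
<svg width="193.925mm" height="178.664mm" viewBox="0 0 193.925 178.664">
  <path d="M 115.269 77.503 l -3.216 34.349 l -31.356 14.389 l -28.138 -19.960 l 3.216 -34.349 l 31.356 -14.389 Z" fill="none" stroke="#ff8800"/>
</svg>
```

1 u = 1 mm; y_m = 178.664 − y.

[1] `<path>` regular polygon, #ff8800→score S661 F2384: (115.269,101.161) → (112.053,66.812) → (80.697,52.423) → (52.559,72.383) → (55.775,106.732) → (87.131,121.121) → (115.269,101.161) (closed)

(Gcodetools for Inkscape — laser output)
G21
G90
G0 X115.269 Y101.161
M3 S661
G1 X112.053 Y66.812 F2384
G1 X80.697 Y52.423
G1 X52.559 Y72.383
G1 X55.775 Y106.732
G1 X87.131 Y121.121
G1 X115.269 Y101.161
M5
G0 X0.000 Y0.000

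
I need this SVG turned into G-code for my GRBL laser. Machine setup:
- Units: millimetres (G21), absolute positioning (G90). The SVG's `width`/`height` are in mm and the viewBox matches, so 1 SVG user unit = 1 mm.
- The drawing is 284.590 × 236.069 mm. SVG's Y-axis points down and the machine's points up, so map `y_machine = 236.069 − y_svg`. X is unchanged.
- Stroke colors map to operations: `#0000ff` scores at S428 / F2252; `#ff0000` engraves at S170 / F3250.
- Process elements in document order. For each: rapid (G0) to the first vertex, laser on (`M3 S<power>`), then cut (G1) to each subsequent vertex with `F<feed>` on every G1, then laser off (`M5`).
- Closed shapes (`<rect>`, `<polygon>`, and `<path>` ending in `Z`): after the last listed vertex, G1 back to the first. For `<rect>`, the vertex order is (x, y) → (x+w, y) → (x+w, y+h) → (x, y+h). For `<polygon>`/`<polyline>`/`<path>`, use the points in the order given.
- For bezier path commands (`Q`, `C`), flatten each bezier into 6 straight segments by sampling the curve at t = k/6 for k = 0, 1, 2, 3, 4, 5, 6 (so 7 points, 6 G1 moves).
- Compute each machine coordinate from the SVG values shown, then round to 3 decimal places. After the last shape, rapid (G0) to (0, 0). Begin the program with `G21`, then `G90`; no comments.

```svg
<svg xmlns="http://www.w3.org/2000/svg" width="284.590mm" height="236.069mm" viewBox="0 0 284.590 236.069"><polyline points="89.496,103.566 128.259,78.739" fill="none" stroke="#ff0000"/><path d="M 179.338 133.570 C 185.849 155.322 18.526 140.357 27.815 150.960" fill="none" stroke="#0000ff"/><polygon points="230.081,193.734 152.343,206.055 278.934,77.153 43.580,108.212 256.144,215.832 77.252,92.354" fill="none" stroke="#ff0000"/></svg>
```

viewBox `0 0 284.590 236.069` with mm width/height → 1 unit = 1 mm. Flip: y_m = 236.069 − y_svg.

**Shape 1** — `<polyline>` line segment, stroke `#ff0000` → engrave (S170, F3250). Machine vertices: (89.496,132.503) → (128.259,157.330). Open path.

**Shape 2** — `<path>` cubic bezier, stroke `#0000ff` → score (S428, F2252). Control points (SVG): P0=(179.338,133.570), P1=(185.849,155.322), P2=(18.526,140.357), P3=(27.815,150.960); sampled at t=k/6. Machine vertices: (179.338,102.499) → (169.730,94.394) → (140.884,90.679) → (102.535,89.623) → (64.417,89.496) → (36.266,88.568) → (27.815,85.109). Open path.

**Shape 3** — `<polygon>` closed polygon, stroke `#ff0000` → engrave (S170, F3250). Machine vertices: (230.081,42.335) → (152.343,30.014) → (278.934,158.916) → (43.580,127.857) → (256.144,20.237) → (77.252,143.715) → (230.081,42.335). Closed: final G1 returns to the first vertex.

G21
G90
G0 X89.496 Y132.503
M3 S170
G1 X128.259 Y157.330 F3250
M5
G0 X179.338 Y102.499
M3 S428
G1 X169.730 Y94.394 F2252
G1 X140.884 Y90.679 F2252
G1 X102.535 Y89.623 F2252
G1 X64.417 Y89.496 F2252
G1 X36.266 Y88.568 F2252
G1 X27.815 Y85.109 F2252
M5
G0 X230.081 Y42.335
M3 S170
G1 X152.343 Y30.014 F3250
G1 X278.934 Y158.916 F3250
G1 X43.580 Y127.857 F3250
G1 X256.144 Y20.237 F3250
G1 X77.252 Y143.715 F3250
G1 X230.081 Y42.335 F3250
M5
G0 X0.000 Y0.000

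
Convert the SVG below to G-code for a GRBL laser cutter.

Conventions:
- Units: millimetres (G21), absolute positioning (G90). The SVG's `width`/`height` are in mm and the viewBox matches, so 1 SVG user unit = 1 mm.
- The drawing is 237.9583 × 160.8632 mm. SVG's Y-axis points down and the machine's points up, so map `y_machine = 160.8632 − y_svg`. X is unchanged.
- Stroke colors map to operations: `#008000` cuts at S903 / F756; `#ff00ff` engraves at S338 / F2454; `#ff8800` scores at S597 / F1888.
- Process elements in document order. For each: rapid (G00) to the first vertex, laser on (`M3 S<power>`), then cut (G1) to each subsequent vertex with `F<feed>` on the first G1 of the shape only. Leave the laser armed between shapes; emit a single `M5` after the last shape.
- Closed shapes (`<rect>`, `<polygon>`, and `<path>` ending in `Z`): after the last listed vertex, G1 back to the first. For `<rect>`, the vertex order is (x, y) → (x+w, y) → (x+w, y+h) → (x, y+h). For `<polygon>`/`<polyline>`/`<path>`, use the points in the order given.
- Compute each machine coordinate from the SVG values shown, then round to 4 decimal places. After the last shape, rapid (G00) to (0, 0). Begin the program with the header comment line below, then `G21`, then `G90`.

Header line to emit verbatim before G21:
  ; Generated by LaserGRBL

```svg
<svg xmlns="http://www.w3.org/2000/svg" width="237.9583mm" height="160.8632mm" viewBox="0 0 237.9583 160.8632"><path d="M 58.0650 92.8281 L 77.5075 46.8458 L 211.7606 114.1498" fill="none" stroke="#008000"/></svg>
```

Since the viewBox matches the mm dimensions, user units are millimetres directly. The only transform is the Y-flip y_m = 160.8632 − y_svg.

Shape 1 is a open polyline drawn with `<path>`. Its stroke #008000 means cut at S903, F756. After flipping Y the toolpath is (58.0650,68.0351) → (77.5075,114.0174) → (211.7606,46.7134).

; Generated by LaserGRBL
G21
G90
G00 X58.0650 Y68.0351
M3 S903
G1 X77.5075 Y114.0174 F756
G1 X211.7606 Y46.7134
M5
G00 X0.0000 Y0.0000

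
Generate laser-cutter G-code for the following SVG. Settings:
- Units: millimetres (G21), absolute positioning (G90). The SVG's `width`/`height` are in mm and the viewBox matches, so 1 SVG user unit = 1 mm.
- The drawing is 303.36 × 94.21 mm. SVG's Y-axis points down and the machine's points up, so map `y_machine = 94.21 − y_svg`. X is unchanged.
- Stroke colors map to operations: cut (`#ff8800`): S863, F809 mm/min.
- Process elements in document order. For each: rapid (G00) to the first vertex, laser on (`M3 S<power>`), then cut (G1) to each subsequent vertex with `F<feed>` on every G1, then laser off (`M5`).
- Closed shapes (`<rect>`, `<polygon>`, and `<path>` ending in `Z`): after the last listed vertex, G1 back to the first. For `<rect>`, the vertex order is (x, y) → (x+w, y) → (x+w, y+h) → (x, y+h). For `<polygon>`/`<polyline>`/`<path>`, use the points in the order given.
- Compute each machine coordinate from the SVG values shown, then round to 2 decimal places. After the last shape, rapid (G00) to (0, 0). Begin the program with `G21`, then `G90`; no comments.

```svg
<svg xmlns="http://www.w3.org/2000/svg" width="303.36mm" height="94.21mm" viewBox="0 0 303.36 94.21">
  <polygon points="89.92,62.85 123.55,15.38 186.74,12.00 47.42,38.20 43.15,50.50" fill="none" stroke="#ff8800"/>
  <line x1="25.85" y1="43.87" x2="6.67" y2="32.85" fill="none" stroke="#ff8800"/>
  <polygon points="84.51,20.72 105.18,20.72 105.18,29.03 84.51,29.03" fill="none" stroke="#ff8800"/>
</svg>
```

G21
G90
G00 X89.92 Y31.36
M3 S863
G1 X123.55 Y78.83 F809
G1 X186.74 Y82.21 F809
G1 X47.42 Y56.01 F809
G1 X43.15 Y43.71 F809
G1 X89.92 Y31.36 F809
M5
G00 X25.85 Y50.34
M3 S863
G1 X6.67 Y61.36 F809
M5
G00 X84.51 Y73.49
M3 S863
G1 X105.18 Y73.49 F809
G1 X105.18 Y65.18 F809
G1 X84.51 Y65.18 F809
G1 X84.51 Y73.49 F809
M5
G00 X0.00 Y0.00

Since the viewBox matches the mm dimensions, user units are millimetres directly. The only transform is the Y-flip y_m = 94.21 − y_svg.

Shape 1 is a closed polygon drawn with `<polygon>`. Its stroke #ff8800 means cut at S863, F809. After flipping Y the toolpath is (89.92,31.36) → (123.55,78.83) → (186.74,82.21) → (47.42,56.01) → (43.15,43.71) → (89.92,31.36), returning to the start.

Shape 2 is a line segment drawn with `<line>`. Its stroke #ff8800 means cut at S863, F809. After flipping Y the toolpath is (25.85,50.34) → (6.67,61.36).

Shape 3 is a rectangle drawn with `<polygon>`. Its stroke #ff8800 means cut at S863, F809. After flipping Y the toolpath is (84.51,73.49) → (105.18,73.49) → (105.18,65.18) → (84.51,65.18) → (84.51,73.49), returning to the start.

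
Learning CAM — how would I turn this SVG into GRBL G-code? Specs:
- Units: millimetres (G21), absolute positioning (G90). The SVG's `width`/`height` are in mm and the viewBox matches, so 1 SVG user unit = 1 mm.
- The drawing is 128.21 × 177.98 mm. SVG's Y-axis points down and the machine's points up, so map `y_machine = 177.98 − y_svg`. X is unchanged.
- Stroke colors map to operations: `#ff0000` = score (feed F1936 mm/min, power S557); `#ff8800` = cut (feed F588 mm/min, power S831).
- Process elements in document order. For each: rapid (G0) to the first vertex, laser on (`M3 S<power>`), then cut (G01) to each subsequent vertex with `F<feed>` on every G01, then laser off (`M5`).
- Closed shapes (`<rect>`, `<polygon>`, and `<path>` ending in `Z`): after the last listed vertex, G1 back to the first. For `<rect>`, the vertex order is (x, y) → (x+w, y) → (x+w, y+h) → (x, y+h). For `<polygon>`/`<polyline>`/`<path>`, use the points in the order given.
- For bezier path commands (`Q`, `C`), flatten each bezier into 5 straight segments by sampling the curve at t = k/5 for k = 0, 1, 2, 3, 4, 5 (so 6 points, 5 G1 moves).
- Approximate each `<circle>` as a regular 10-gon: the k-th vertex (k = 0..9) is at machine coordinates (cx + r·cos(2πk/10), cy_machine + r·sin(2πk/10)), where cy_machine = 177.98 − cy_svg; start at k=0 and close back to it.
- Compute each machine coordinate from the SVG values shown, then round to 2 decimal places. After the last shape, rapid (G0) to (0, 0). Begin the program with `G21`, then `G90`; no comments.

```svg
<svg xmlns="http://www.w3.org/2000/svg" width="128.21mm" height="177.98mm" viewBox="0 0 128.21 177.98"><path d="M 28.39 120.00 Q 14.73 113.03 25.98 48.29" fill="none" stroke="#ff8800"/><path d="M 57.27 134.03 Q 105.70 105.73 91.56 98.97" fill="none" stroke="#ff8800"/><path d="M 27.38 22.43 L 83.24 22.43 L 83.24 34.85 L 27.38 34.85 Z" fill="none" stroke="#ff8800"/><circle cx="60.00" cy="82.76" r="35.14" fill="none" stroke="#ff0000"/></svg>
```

G21
G90
G0 X28.39 Y57.98
M3 S831
G01 X23.92 Y63.08 F588
G01 X21.45 Y72.80 F588
G01 X20.97 Y87.14 F588
G01 X22.48 Y106.10 F588
G01 X25.98 Y129.69 F588
M5
G0 X57.27 Y43.95
M3 S831
G01 X74.14 Y54.41 F588
G01 X86.00 Y63.14 F588
G01 X92.86 Y70.16 F588
G01 X94.71 Y75.44 F588
G01 X91.56 Y79.01 F588
M5
G0 X27.38 Y155.55
M3 S831
G01 X83.24 Y155.55 F588
G01 X83.24 Y143.13 F588
G01 X27.38 Y143.13 F588
G01 X27.38 Y155.55 F588
M5
G0 X95.14 Y95.22
M3 S557
G01 X88.43 Y115.87 F1936
G01 X70.86 Y128.64 F1936
G01 X49.14 Y128.64 F1936
G01 X31.57 Y115.87 F1936
G01 X24.86 Y95.22 F1936
G01 X31.57 Y74.57 F1936
G01 X49.14 Y61.80 F1936
G01 X70.86 Y61.80 F1936
G01 X88.43 Y74.57 F1936
G01 X95.14 Y95.22 F1936
M5
G0 X0.00 Y0.00

1 u = 1 mm; y_m = 177.98 − y.

[1] `<path>` quadratic bezier, #ff8800→cut S831 F588: (28.39,57.98) → (23.92,63.08) → (21.45,72.80) → (20.97,87.14) → (22.48,106.10) → (25.98,129.69)

[2] `<path>` quadratic bezier, #ff8800→cut S831 F588: (57.27,43.95) → (74.14,54.41) → (86.00,63.14) → (92.86,70.16) → (94.71,75.44) → (91.56,79.01)

[3] `<path>` rectangle, #ff8800→cut S831 F588: (27.38,155.55) → (83.24,155.55) → (83.24,143.13) → (27.38,143.13) → (27.38,155.55) (closed)

[4] `<circle>` circle, #ff0000→score S557 F1936: (95.14,95.22) → (88.43,115.87) → (70.86,128.64) → (49.14,128.64) → (31.57,115.87) → (24.86,95.22) → (31.57,74.57) → (49.14,61.80) → (70.86,61.80) → (88.43,74.57) → (95.14,95.22) (closed)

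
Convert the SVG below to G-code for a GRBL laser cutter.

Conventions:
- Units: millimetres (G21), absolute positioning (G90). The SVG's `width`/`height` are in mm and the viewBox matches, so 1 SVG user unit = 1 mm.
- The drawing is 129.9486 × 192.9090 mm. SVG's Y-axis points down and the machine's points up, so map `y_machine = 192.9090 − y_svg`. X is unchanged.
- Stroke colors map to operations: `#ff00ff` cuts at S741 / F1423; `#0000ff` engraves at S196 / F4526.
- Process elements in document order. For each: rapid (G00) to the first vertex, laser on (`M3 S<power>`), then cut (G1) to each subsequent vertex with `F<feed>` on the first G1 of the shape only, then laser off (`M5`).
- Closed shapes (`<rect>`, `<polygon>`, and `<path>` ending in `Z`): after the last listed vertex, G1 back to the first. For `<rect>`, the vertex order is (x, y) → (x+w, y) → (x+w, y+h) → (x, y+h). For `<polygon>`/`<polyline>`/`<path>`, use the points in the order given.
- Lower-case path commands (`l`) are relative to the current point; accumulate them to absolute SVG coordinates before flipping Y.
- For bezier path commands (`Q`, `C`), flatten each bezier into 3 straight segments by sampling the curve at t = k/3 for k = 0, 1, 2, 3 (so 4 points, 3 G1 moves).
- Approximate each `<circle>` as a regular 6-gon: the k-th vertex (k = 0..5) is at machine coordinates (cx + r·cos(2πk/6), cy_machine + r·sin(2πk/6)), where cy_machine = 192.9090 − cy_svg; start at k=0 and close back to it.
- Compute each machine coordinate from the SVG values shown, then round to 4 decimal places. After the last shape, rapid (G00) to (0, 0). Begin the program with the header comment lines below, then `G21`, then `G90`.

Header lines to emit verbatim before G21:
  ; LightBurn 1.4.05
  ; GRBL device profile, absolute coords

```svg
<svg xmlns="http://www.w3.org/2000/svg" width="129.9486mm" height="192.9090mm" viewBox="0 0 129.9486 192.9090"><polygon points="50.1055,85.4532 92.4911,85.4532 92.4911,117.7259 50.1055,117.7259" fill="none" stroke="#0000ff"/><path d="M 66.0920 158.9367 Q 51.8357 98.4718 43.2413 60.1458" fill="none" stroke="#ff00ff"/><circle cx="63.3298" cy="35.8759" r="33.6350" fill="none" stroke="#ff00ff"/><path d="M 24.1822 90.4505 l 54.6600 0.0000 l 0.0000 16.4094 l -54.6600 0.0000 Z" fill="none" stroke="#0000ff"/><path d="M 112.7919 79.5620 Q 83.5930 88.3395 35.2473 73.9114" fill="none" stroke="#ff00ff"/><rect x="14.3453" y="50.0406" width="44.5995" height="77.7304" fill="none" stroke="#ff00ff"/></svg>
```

; LightBurn 1.4.05
; GRBL device profile, absolute coords
G21
G90
G00 X50.1055 Y107.4558
M3 S196
G1 X92.4911 Y107.4558 F4526
G1 X92.4911 Y75.1831
G1 X50.1055 Y75.1831
G1 X50.1055 Y107.4558
M5
G00 X66.0920 Y33.9723
M3 S741
G1 X57.2169 Y71.8224 F1423
G1 X49.6000 Y104.7527
G1 X43.2413 Y132.7632
M5
G00 X96.9648 Y157.0331
M3 S741
G1 X80.1473 Y186.1619 F1423
G1 X46.5123 Y186.1619
G1 X29.6948 Y157.0331
G1 X46.5123 Y127.9043
G1 X80.1473 Y127.9043
G1 X96.9648 Y157.0331
M5
G00 X24.1822 Y102.4585
M3 S196
G1 X78.8422 Y102.4585 F4526
G1 X78.8422 Y86.0491
G1 X24.1822 Y86.0491
G1 X24.1822 Y102.4585
M5
G00 X112.7919 Y113.3470
M3 S741
G1 X91.1985 Y110.0737 F1423
G1 X65.3503 Y111.9573
G1 X35.2473 Y118.9976
M5
G00 X14.3453 Y142.8684
M3 S741
G1 X58.9448 Y142.8684 F1423
G1 X58.9448 Y65.1380
G1 X14.3453 Y65.1380
G1 X14.3453 Y142.8684
M5
G00 X0.0000 Y0.0000

1 u = 1 mm; y_m = 192.9090 − y.

[1] `<polygon>` rectangle, #0000ff→engrave S196 F4526: (50.1055,107.4558) → (92.4911,107.4558) → (92.4911,75.1831) → (50.1055,75.1831) → (50.1055,107.4558) (closed)

[2] `<path>` quadratic bezier, #ff00ff→cut S741 F1423: (66.0920,33.9723) → (57.2169,71.8224) → (49.6000,104.7527) → (43.2413,132.7632)

[3] `<circle>` circle, #ff00ff→cut S741 F1423: (96.9648,157.0331) → (80.1473,186.1619) → (46.5123,186.1619) → (29.6948,157.0331) → (46.5123,127.9043) → (80.1473,127.9043) → (96.9648,157.0331) (closed)

[4] `<path>` rectangle, #0000ff→engrave S196 F4526: (24.1822,102.4585) → (78.8422,102.4585) → (78.8422,86.0491) → (24.1822,86.0491) → (24.1822,102.4585) (closed)

[5] `<path>` quadratic bezier, #ff00ff→cut S741 F1423: (112.7919,113.3470) → (91.1985,110.0737) → (65.3503,111.9573) → (35.2473,118.9976)

[6] `<rect>` rectangle, #ff00ff→cut S741 F1423: (14.3453,142.8684) → (58.9448,142.8684) → (58.9448,65.1380) → (14.3453,65.1380) → (14.3453,142.8684) (closed)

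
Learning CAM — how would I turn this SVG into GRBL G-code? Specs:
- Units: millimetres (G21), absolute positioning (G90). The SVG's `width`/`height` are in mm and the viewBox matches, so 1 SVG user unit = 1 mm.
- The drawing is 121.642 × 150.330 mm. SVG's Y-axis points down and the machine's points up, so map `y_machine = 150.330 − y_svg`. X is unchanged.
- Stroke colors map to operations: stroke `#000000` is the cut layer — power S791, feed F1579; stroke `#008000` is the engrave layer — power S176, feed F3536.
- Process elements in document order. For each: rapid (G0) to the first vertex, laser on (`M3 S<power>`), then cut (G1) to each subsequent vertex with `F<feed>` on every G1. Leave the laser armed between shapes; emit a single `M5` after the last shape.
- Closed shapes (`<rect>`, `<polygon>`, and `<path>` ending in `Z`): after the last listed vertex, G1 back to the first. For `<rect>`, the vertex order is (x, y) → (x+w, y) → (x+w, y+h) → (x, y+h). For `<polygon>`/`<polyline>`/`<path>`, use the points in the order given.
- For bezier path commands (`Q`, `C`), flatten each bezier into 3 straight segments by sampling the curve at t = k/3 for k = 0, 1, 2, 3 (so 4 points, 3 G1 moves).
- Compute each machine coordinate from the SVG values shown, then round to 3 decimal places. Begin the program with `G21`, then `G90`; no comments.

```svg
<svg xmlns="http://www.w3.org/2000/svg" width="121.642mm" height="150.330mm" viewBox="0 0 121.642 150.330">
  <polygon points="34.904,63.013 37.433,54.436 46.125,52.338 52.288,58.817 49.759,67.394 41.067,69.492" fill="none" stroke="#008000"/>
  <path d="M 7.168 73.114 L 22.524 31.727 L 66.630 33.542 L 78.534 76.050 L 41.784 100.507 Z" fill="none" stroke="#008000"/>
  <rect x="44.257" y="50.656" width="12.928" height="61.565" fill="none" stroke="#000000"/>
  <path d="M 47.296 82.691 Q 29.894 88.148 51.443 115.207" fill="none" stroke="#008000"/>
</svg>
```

Since the viewBox matches the mm dimensions, user units are millimetres directly. The only transform is the Y-flip y_m = 150.330 − y_svg.

Shape 1 is a regular polygon drawn with `<polygon>`. Its stroke #008000 means engrave at S176, F3536. After flipping Y the toolpath is (34.904,87.317) → (37.433,95.894) → (46.125,97.992) → (52.288,91.513) → (49.759,82.936) → (41.067,80.838) → (34.904,87.317), returning to the start.

Shape 2 is a regular polygon drawn with `<path>`. Its stroke #008000 means engrave at S176, F3536. After flipping Y the toolpath is (7.168,77.216) → (22.524,118.603) → (66.630,116.788) → (78.534,74.280) → (41.784,49.823) → (7.168,77.216), returning to the start.

Shape 3 is a rectangle drawn with `<rect>`. Its stroke #000000 means cut at S791, F1579. After flipping Y the toolpath is (44.257,99.674) → (57.185,99.674) → (57.185,38.109) → (44.257,38.109) → (44.257,99.674), returning to the start.

Shape 4 is a quadratic bezier drawn with `<path>`. Its stroke #008000 means engrave at S176, F3536. After flipping Y the toolpath is (47.296,67.639) → (40.023,61.601) → (41.405,50.762) → (51.443,35.123).

G21
G90
G0 X34.904 Y87.317
M3 S176
G1 X37.433 Y95.894 F3536
G1 X46.125 Y97.992 F3536
G1 X52.288 Y91.513 F3536
G1 X49.759 Y82.936 F3536
G1 X41.067 Y80.838 F3536
G1 X34.904 Y87.317 F3536
G0 X7.168 Y77.216
M3 S176
G1 X22.524 Y118.603 F3536
G1 X66.630 Y116.788 F3536
G1 X78.534 Y74.280 F3536
G1 X41.784 Y49.823 F3536
G1 X7.168 Y77.216 F3536
G0 X44.257 Y99.674
M3 S791
G1 X57.185 Y99.674 F1579
G1 X57.185 Y38.109 F1579
G1 X44.257 Y38.109 F1579
G1 X44.257 Y99.674 F1579
G0 X47.296 Y67.639
M3 S176
G1 X40.023 Y61.601 F3536
G1 X41.405 Y50.762 F3536
G1 X51.443 Y35.123 F3536
M5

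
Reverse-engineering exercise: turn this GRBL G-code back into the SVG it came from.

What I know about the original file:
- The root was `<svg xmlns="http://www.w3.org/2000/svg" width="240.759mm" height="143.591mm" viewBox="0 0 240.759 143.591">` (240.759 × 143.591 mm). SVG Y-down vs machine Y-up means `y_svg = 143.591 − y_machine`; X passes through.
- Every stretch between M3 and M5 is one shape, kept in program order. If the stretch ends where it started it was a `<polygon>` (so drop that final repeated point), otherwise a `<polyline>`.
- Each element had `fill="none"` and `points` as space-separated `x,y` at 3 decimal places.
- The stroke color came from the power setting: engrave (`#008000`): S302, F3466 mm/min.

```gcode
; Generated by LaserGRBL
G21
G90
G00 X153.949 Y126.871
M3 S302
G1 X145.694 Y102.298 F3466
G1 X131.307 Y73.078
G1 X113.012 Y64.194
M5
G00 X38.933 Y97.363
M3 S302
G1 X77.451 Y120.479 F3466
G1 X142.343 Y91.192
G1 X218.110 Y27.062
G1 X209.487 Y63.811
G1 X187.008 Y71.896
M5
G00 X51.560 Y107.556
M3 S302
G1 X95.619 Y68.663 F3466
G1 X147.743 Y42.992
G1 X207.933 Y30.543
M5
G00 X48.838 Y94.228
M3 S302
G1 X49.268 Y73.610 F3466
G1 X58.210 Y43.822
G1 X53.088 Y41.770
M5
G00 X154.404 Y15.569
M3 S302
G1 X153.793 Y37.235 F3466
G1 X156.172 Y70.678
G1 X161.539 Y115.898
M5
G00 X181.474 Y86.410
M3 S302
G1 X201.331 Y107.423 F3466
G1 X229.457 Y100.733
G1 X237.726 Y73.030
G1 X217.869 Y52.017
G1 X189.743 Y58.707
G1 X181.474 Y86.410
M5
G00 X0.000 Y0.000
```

Each laser-on run becomes one SVG element. Flip Y back into SVG space with y_svg = 143.591 − y_machine. Every run uses S302, so all elements get stroke `#008000` (engrave).

Run 1: The run is open, so emit a `<polyline>` with points (Y-flipped): 153.949,16.720 145.694,41.293 131.307,70.513 113.012,79.397.

Run 2: The run is open, so emit a `<polyline>` with points (Y-flipped): 38.933,46.228 77.451,23.112 142.343,52.399 218.110,116.529 209.487,79.780 187.008,71.695.

Run 3: The run is open, so emit a `<polyline>` with points (Y-flipped): 51.560,36.035 95.619,74.928 147.743,100.599 207.933,113.048.

Run 4: The run is open, so emit a `<polyline>` with points (Y-flipped): 48.838,49.363 49.268,69.981 58.210,99.769 53.088,101.821.

Run 5: The run is open, so emit a `<polyline>` with points (Y-flipped): 154.404,128.022 153.793,106.356 156.172,72.913 161.539,27.693.

Run 6: The run returns to its start, so emit a `<polygon>` with points (Y-flipped): 181.474,57.181 201.331,36.168 229.457,42.858 237.726,70.561 217.869,91.574 189.743,84.884.

<svg xmlns="http://www.w3.org/2000/svg" width="240.759mm" height="143.591mm" viewBox="0 0 240.759 143.591">
  <polyline points="153.949,16.720 145.694,41.293 131.307,70.513 113.012,79.397" fill="none" stroke="#008000"/>
  <polyline points="38.933,46.228 77.451,23.112 142.343,52.399 218.110,116.529 209.487,79.780 187.008,71.695" fill="none" stroke="#008000"/>
  <polyline points="51.560,36.035 95.619,74.928 147.743,100.599 207.933,113.048" fill="none" stroke="#008000"/>
  <polyline points="48.838,49.363 49.268,69.981 58.210,99.769 53.088,101.821" fill="none" stroke="#008000"/>
  <polyline points="154.404,128.022 153.793,106.356 156.172,72.913 161.539,27.693" fill="none" stroke="#008000"/>
  <polygon points="181.474,57.181 201.331,36.168 229.457,42.858 237.726,70.561 217.869,91.574 189.743,84.884" fill="none" stroke="#008000"/>
</svg>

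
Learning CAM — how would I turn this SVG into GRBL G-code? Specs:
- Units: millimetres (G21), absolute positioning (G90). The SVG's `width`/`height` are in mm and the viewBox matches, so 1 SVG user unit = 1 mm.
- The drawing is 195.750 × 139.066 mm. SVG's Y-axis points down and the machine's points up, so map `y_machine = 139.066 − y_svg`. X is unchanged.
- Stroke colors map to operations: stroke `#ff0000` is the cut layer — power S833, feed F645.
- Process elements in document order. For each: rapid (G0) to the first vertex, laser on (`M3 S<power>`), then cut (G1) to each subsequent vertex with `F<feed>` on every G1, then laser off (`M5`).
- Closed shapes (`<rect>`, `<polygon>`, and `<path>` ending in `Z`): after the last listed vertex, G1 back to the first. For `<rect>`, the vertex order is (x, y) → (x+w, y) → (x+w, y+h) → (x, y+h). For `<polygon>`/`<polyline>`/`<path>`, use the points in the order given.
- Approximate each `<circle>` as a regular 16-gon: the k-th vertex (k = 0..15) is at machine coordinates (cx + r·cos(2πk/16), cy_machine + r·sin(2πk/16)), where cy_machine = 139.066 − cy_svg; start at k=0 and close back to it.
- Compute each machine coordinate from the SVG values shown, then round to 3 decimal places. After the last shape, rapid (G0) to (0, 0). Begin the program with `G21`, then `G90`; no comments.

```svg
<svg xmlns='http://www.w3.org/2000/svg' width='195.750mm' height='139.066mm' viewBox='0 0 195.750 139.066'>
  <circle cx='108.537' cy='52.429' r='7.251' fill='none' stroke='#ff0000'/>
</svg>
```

1 u = 1 mm; y_m = 139.066 − y.

[1] `<circle>` circle, #ff0000→cut S833 F645: (115.788,86.637) → (115.236,89.412) → (113.664,91.764) → (111.312,93.336) → (108.537,93.888) → (105.762,93.336) → (103.410,91.764) → (101.838,89.412) → (101.286,86.637) → (101.838,83.862) → (103.410,81.510) → (105.762,79.938) → (108.537,79.386) → (111.312,79.938) → (113.664,81.510) → (115.236,83.862) → (115.788,86.637) (closed)

G21
G90
G0 X115.788 Y86.637
M3 S833
G1 X115.236 Y89.412 F645
G1 X113.664 Y91.764 F645
G1 X111.312 Y93.336 F645
G1 X108.537 Y93.888 F645
G1 X105.762 Y93.336 F645
G1 X103.410 Y91.764 F645
G1 X101.838 Y89.412 F645
G1 X101.286 Y86.637 F645
G1 X101.838 Y83.862 F645
G1 X103.410 Y81.510 F645
G1 X105.762 Y79.938 F645
G1 X108.537 Y79.386 F645
G1 X111.312 Y79.938 F645
G1 X113.664 Y81.510 F645
G1 X115.236 Y83.862 F645
G1 X115.788 Y86.637 F645
M5
G0 X0.000 Y0.000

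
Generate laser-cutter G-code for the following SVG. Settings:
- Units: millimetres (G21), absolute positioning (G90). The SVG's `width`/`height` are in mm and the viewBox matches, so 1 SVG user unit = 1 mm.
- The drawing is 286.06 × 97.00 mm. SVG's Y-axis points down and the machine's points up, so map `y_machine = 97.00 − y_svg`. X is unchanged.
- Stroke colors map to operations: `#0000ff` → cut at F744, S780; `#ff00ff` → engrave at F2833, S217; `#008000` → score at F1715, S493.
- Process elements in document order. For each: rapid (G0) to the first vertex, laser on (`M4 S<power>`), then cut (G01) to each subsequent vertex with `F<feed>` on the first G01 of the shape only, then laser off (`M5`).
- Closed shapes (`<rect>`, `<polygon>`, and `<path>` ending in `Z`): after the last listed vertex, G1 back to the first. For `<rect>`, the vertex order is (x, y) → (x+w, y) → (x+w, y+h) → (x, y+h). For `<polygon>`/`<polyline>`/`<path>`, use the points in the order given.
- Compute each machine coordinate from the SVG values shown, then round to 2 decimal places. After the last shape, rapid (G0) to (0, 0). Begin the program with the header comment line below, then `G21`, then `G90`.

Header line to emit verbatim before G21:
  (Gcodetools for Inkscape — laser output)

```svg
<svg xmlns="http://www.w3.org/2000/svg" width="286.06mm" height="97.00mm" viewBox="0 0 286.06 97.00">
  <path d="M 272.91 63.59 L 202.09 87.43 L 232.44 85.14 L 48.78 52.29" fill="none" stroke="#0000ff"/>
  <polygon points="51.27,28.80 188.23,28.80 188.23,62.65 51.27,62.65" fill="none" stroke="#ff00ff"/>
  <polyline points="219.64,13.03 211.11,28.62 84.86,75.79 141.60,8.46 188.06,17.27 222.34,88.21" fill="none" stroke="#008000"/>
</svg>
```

1 u = 1 mm; y_m = 97.00 − y.

[1] `<path>` open polyline, #0000ff→cut S780 F744: (272.91,33.41) → (202.09,9.57) → (232.44,11.86) → (48.78,44.71)

[2] `<polygon>` rectangle, #ff00ff→engrave S217 F2833: (51.27,68.20) → (188.23,68.20) → (188.23,34.35) → (51.27,34.35) → (51.27,68.20) (closed)

[3] `<polyline>` open polyline, #008000→score S493 F1715: (219.64,83.97) → (211.11,68.38) → (84.86,21.21) → (141.60,88.54) → (188.06,79.73) → (222.34,8.79)

(Gcodetools for Inkscape — laser output)
G21
G90
G0 X272.91 Y33.41
M4 S780
G01 X202.09 Y9.57 F744
G01 X232.44 Y11.86
G01 X48.78 Y44.71
M5
G0 X51.27 Y68.20
M4 S217
G01 X188.23 Y68.20 F2833
G01 X188.23 Y34.35
G01 X51.27 Y34.35
G01 X51.27 Y68.20
M5
G0 X219.64 Y83.97
M4 S493
G01 X211.11 Y68.38 F1715
G01 X84.86 Y21.21
G01 X141.60 Y88.54
G01 X188.06 Y79.73
G01 X222.34 Y8.79
M5
G0 X0.00 Y0.00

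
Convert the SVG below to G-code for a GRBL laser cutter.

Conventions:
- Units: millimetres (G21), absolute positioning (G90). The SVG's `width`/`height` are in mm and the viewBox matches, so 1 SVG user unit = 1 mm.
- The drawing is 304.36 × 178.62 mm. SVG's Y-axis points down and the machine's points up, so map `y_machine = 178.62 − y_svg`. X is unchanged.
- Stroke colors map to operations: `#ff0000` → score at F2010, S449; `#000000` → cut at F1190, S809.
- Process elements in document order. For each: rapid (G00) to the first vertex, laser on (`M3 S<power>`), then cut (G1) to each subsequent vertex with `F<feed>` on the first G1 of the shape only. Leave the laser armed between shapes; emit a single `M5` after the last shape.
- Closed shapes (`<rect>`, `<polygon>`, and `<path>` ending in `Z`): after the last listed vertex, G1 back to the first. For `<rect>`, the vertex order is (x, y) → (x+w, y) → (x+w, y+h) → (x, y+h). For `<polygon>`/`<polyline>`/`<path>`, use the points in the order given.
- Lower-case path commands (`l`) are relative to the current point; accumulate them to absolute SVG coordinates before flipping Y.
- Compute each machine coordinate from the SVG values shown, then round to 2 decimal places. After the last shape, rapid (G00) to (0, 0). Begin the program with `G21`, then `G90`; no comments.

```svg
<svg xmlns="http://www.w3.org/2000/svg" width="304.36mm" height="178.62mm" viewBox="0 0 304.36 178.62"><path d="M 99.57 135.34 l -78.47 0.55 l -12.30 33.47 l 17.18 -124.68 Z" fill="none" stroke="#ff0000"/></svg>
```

viewBox `0 0 304.36 178.62` with mm width/height → 1 unit = 1 mm. Flip: y_m = 178.62 − y_svg.

**Shape 1** — `<path>` closed polygon, stroke `#ff0000` → score (S449, F2010). Machine vertices: (99.57,43.28) → (21.10,42.73) → (8.80,9.26) → (25.98,133.94) → (99.57,43.28). Closed: final G1 returns to the first vertex.

G21
G90
G00 X99.57 Y43.28
M3 S449
G1 X21.10 Y42.73 F2010
G1 X8.80 Y9.26
G1 X25.98 Y133.94
G1 X99.57 Y43.28
M5
G00 X0.00 Y0.00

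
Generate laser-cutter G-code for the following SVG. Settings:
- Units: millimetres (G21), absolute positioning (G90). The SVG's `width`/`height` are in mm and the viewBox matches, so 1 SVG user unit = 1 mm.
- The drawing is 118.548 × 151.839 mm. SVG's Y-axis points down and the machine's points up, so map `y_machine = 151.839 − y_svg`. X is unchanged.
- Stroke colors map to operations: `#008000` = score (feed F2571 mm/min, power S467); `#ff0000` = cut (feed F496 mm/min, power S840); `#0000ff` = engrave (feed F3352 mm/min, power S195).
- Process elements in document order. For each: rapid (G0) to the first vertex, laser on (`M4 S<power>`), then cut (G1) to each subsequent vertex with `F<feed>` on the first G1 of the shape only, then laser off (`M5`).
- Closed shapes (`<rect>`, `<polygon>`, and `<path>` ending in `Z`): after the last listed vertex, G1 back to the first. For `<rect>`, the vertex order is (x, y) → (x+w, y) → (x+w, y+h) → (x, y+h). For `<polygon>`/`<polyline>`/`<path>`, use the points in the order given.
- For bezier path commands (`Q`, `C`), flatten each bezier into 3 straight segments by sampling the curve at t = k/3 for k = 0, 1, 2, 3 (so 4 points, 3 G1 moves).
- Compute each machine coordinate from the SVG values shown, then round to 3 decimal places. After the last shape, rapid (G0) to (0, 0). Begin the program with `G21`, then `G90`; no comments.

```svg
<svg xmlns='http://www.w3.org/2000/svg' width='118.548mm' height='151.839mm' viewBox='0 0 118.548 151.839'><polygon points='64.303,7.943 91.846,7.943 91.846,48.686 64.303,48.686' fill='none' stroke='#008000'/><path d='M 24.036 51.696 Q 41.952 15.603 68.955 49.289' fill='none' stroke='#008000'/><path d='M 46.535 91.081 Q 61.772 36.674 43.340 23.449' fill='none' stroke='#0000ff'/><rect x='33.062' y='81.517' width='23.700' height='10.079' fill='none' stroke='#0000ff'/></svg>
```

1 u = 1 mm; y_m = 151.839 − y.

[1] `<polygon>` rectangle, #008000→score S467 F2571: (64.303,143.896) → (91.846,143.896) → (91.846,103.153) → (64.303,103.153) → (64.303,143.896) (closed)

[2] `<path>` quadratic bezier, #008000→score S467 F2571: (24.036,100.143) → (36.990,116.452) → (51.963,117.254) → (68.955,102.550)

[3] `<path>` quadratic bezier, #0000ff→engrave S195 F3352: (46.535,60.758) → (52.952,92.454) → (51.887,114.998) → (43.340,128.390)

[4] `<rect>` rectangle, #0000ff→engrave S195 F3352: (33.062,70.322) → (56.762,70.322) → (56.762,60.243) → (33.062,60.243) → (33.062,70.322) (closed)

G21
G90
G0 X64.303 Y143.896
M4 S467
G1 X91.846 Y143.896 F2571
G1 X91.846 Y103.153
G1 X64.303 Y103.153
G1 X64.303 Y143.896
M5
G0 X24.036 Y100.143
M4 S467
G1 X36.990 Y116.452 F2571
G1 X51.963 Y117.254
G1 X68.955 Y102.550
M5
G0 X46.535 Y60.758
M4 S195
G1 X52.952 Y92.454 F3352
G1 X51.887 Y114.998
G1 X43.340 Y128.390
M5
G0 X33.062 Y70.322
M4 S195
G1 X56.762 Y70.322 F3352
G1 X56.762 Y60.243
G1 X33.062 Y60.243
G1 X33.062 Y70.322
M5
G0 X0.000 Y0.000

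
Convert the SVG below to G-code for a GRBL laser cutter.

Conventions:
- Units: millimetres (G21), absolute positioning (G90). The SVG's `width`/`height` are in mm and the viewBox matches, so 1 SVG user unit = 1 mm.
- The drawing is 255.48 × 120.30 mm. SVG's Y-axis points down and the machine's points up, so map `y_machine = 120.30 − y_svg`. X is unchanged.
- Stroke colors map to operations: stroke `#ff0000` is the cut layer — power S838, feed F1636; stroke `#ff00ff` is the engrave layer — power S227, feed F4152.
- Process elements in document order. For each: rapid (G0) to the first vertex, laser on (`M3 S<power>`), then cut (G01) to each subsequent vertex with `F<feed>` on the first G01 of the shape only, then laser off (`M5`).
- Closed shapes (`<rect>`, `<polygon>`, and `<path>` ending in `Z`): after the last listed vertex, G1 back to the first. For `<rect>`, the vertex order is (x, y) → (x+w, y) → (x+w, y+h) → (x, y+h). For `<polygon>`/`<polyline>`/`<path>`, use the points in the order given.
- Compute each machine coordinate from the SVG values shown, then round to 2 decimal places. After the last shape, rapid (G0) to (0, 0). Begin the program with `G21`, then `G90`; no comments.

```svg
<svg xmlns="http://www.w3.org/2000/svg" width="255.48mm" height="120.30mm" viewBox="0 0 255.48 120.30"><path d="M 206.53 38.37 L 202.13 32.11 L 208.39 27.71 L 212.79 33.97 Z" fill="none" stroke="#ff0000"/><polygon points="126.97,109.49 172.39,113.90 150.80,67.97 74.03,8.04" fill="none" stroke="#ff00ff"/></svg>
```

Since the viewBox matches the mm dimensions, user units are millimetres directly. The only transform is the Y-flip y_m = 120.30 − y_svg.

Shape 1 is a regular polygon drawn with `<path>`. Its stroke #ff0000 means cut at S838, F1636. After flipping Y the toolpath is (206.53,81.93) → (202.13,88.19) → (208.39,92.59) → (212.79,86.33) → (206.53,81.93), returning to the start.

Shape 2 is a closed polygon drawn with `<polygon>`. Its stroke #ff00ff means engrave at S227, F4152. After flipping Y the toolpath is (126.97,10.81) → (172.39,6.40) → (150.80,52.33) → (74.03,112.26) → (126.97,10.81), returning to the start.

G21
G90
G0 X206.53 Y81.93
M3 S838
G01 X202.13 Y88.19 F1636
G01 X208.39 Y92.59
G01 X212.79 Y86.33
G01 X206.53 Y81.93
M5
G0 X126.97 Y10.81
M3 S227
G01 X172.39 Y6.40 F4152
G01 X150.80 Y52.33
G01 X74.03 Y112.26
G01 X126.97 Y10.81
M5
G0 X0.00 Y0.00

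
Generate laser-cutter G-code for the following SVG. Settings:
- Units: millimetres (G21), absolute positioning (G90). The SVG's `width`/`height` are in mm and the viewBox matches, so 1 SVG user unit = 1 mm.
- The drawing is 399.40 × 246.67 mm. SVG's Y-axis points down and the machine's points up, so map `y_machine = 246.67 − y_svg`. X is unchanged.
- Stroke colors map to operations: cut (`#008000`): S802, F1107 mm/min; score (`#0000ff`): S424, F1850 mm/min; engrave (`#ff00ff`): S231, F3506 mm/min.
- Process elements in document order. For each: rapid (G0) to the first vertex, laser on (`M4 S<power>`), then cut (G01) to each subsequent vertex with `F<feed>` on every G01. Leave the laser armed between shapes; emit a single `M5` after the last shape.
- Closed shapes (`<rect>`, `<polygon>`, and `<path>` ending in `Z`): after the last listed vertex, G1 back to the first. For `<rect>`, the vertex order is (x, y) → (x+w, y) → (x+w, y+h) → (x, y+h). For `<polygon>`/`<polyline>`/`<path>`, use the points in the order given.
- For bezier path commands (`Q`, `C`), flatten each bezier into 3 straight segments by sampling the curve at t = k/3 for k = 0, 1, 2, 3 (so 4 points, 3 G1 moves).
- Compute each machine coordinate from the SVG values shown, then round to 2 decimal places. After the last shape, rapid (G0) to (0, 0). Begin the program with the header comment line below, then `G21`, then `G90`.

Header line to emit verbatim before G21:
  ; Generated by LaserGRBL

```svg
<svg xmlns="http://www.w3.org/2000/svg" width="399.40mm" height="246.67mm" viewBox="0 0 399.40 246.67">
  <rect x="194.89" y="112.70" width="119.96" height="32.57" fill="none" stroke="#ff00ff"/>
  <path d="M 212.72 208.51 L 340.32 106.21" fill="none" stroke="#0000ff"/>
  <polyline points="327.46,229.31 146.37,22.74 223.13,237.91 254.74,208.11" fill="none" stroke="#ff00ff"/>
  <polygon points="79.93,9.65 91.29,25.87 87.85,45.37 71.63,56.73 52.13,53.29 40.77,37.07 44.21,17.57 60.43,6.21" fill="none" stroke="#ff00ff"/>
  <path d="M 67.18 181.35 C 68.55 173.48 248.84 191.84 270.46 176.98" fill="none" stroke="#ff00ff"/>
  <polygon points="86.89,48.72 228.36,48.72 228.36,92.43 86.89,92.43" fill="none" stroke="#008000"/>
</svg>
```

Since the viewBox matches the mm dimensions, user units are millimetres directly. The only transform is the Y-flip y_m = 246.67 − y_svg.

Shape 1 is a rectangle drawn with `<rect>`. Its stroke #ff00ff means engrave at S231, F3506. After flipping Y the toolpath is (194.89,133.97) → (314.85,133.97) → (314.85,101.40) → (194.89,101.40) → (194.89,133.97), returning to the start.

Shape 2 is a line segment drawn with `<path>`. Its stroke #0000ff means score at S424, F1850. After flipping Y the toolpath is (212.72,38.16) → (340.32,140.46).

Shape 3 is a open polyline drawn with `<polyline>`. Its stroke #ff00ff means engrave at S231, F3506. After flipping Y the toolpath is (327.46,17.36) → (146.37,223.93) → (223.13,8.76) → (254.74,38.56).

Shape 4 is a regular polygon drawn with `<polygon>`. Its stroke #ff00ff means engrave at S231, F3506. After flipping Y the toolpath is (79.93,237.02) → (91.29,220.80) → (87.85,201.30) → (71.63,189.94) → (52.13,193.38) → (40.77,209.60) → (44.21,229.10) → (60.43,240.46) → (79.93,237.02), returning to the start.

Shape 5 is a cubic bezier drawn with `<path>`. Its stroke #ff00ff means engrave at S231, F3506. After flipping Y the toolpath is (67.18,65.32) → (115.69,66.65) → (208.45,63.70) → (270.46,69.69).

Shape 6 is a rectangle drawn with `<polygon>`. Its stroke #008000 means cut at S802, F1107. After flipping Y the toolpath is (86.89,197.95) → (228.36,197.95) → (228.36,154.24) → (86.89,154.24) → (86.89,197.95), returning to the start.

; Generated by LaserGRBL
G21
G90
G0 X194.89 Y133.97
M4 S231
G01 X314.85 Y133.97 F3506
G01 X314.85 Y101.40 F3506
G01 X194.89 Y101.40 F3506
G01 X194.89 Y133.97 F3506
G0 X212.72 Y38.16
M4 S424
G01 X340.32 Y140.46 F1850
G0 X327.46 Y17.36
M4 S231
G01 X146.37 Y223.93 F3506
G01 X223.13 Y8.76 F3506
G01 X254.74 Y38.56 F3506
G0 X79.93 Y237.02
M4 S231
G01 X91.29 Y220.80 F3506
G01 X87.85 Y201.30 F3506
G01 X71.63 Y189.94 F3506
G01 X52.13 Y193.38 F3506
G01 X40.77 Y209.60 F3506
G01 X44.21 Y229.10 F3506
G01 X60.43 Y240.46 F3506
G01 X79.93 Y237.02 F3506
G0 X67.18 Y65.32
M4 S231
G01 X115.69 Y66.65 F3506
G01 X208.45 Y63.70 F3506
G01 X270.46 Y69.69 F3506
G0 X86.89 Y197.95
M4 S802
G01 X228.36 Y197.95 F1107
G01 X228.36 Y154.24 F1107
G01 X86.89 Y154.24 F1107
G01 X86.89 Y197.95 F1107
M5
G0 X0.00 Y0.00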